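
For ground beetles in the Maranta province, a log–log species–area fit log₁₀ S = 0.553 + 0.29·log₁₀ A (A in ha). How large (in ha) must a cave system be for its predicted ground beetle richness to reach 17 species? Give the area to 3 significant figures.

217 ha

17 = 3.573 × A^0.29  ⇒  A^0.29 = 17/3.573 = 4.758
ln A = ln(4.758) / 0.29 = 1.5599 / 0.29 = 5.3789
A = e^5.3789 ≈ 216.8 ha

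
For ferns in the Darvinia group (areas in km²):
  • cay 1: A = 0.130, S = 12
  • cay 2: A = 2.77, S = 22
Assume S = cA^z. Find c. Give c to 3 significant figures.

z = ln(S₂/S₁) / ln(A₂/A₁) = ln(22/12) / ln(2.77/0.13) = 0.6061 / 3.0591 = 0.1981
c = S₁ / A₁^z = 12 / 0.13^0.1981 = 12 / 0.6675 = 17.98

18.0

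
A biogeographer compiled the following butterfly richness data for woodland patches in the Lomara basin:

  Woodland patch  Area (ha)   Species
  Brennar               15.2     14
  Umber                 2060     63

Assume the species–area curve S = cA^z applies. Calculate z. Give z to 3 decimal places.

Taking logs: ln S = ln c + z ln A, so z = (ln S₂ − ln S₁)/(ln A₂ − ln A₁).
z = ln(63/14) / ln(2060/15.2) = ln(4.5) / ln(135.5) = 1.5041 / 4.9092 = 0.3064

0.306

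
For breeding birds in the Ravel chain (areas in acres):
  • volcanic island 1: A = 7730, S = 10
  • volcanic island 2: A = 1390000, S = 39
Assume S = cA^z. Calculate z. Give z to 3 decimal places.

0.262

Taking logs: ln S = ln c + z ln A, so z = (ln S₂ − ln S₁)/(ln A₂ − ln A₁).
z = ln(39/10) / ln(1390000/7730) = ln(3.9) / ln(179.8) = 1.3610 / 5.1920 = 0.2621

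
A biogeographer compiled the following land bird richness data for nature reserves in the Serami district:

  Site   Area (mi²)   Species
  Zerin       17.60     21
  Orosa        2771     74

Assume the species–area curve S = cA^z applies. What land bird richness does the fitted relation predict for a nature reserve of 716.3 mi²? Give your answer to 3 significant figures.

z = ln(74/21) / ln(2771/17.6) = 1.2595 / 5.0591 = 0.2490
c = 21 / 17.6^0.2490 = 21 / 2.042 = 10.28
S₃ = 10.28 × 716.3^0.2490 = 10.28 × 5.138 ≈ 52.84

52.8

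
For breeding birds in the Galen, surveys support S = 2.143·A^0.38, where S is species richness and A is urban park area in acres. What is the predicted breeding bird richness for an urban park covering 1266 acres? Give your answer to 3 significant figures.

S = 2.143 × 1266^0.38
ln S = ln 2.143 + 0.38 × ln 1266 = 0.7622 + 0.38 × 7.1436 = 3.4768
S = e^3.4768 ≈ 32.36

32.4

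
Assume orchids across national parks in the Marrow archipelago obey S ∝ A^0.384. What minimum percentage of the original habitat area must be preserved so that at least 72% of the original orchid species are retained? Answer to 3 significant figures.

Need (A_new/A_old)^0.384 = 0.72, so A_new/A_old = 0.72^(1/0.384) = 0.72^2.604
ln(A_new/A_old) = ln 0.72 / 0.384 = -0.3285 / 0.384 = -0.8555
A_new/A_old = e^-0.8555 ≈ 0.4251

42.5%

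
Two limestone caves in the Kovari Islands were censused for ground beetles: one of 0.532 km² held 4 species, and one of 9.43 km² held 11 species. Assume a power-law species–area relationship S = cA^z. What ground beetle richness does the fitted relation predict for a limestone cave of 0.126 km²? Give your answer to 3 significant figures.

z = ln(11/4) / ln(9.43/0.532) = 1.0116 / 2.8750 = 0.3519
c = 4 / 0.532^0.3519 = 4 / 0.8009 = 4.995
S₃ = 4.995 × 0.126^0.3519 = 4.995 × 0.4825 ≈ 2.41

2.41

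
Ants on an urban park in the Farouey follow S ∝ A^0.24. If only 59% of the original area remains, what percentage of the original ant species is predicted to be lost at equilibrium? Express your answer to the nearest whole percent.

S_new/S_old = (A_new/A_old)^z = 0.59^0.24
= exp(0.24 × ln 0.59) = exp(0.24 × -0.5276) = exp(-0.1266) ≈ 0.8811
Fraction lost = 1 − 0.8811 = 0.1189

12%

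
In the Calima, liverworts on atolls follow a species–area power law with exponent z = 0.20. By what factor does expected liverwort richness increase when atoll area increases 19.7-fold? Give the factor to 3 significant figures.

1.82

S₂/S₁ = (A₂/A₁)^z = 19.7^0.2
ln(S₂/S₁) = 0.2 × ln 19.7 = 0.2 × 2.9806 = 0.5961
S₂/S₁ = e^0.5961 ≈ 1.815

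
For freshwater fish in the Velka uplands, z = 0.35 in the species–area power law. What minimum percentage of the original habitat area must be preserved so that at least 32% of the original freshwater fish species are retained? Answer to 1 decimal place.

3.9%

Need (A_new/A_old)^0.35 = 0.32, so A_new/A_old = 0.32^(1/0.35) = 0.32^2.857
ln(A_new/A_old) = ln 0.32 / 0.35 = -1.1394 / 0.35 = -3.2555
A_new/A_old = e^-3.2555 ≈ 0.03856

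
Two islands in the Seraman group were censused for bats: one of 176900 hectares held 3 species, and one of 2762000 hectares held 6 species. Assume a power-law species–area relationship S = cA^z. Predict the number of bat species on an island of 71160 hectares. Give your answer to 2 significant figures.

z = ln(6/3) / ln(2762000/176900) = 0.6931 / 2.7481 = 0.2522
c = 3 / 176900^0.2522 = 3 / 21.07 = 0.1424
S₃ = 0.1424 × 71160^0.2522 = 0.1424 × 16.74 ≈ 2.384

2.4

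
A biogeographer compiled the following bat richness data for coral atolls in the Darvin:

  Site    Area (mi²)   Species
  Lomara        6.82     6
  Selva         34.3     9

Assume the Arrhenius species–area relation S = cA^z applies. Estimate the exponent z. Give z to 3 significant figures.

0.251

Taking logs: ln S = ln c + z ln A, so z = (ln S₂ − ln S₁)/(ln A₂ − ln A₁).
z = ln(9/6) / ln(34.3/6.82) = ln(1.5) / ln(5.029) = 0.4055 / 1.6153 = 0.2510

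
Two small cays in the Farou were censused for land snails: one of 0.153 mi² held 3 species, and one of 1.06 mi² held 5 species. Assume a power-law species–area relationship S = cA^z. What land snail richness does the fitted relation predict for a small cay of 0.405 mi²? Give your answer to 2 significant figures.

3.9

z = ln(5/3) / ln(1.06/0.153) = 0.5108 / 1.9356 = 0.2639
c = 3 / 0.153^0.2639 = 3 / 0.6093 = 4.924
S₃ = 4.924 × 0.405^0.2639 = 4.924 × 0.7878 ≈ 3.879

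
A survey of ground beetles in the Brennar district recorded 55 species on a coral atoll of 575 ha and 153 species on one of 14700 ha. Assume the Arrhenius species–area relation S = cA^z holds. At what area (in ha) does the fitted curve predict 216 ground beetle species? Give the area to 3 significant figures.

z = ln(153/55) / ln(14700/575) = 1.0231 / 3.2412 = 0.3157
c = 55 / 575^0.3157 = 55 / 7.432 = 7.401
A = (216/7.401)^(1/0.3157) ⇒ ln A = ln(29.19)/0.3157 = 10.6881
A = e^10.6881 ≈ 43830 ha

43800 ha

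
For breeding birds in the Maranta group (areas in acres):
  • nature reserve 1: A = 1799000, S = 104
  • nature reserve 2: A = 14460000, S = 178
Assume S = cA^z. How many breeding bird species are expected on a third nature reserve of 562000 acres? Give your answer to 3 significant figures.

77.0

z = ln(178/104) / ln(14460000/1799000) = 0.5374 / 2.0842 = 0.2578
c = 104 / 1799000^0.2578 = 104 / 41.01 = 2.536
S₃ = 2.536 × 562000^0.2578 = 2.536 × 30.38 ≈ 77.05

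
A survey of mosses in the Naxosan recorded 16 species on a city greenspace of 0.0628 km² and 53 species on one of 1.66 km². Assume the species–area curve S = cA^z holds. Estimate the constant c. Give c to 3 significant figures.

z = ln(S₂/S₁) / ln(A₂/A₁) = ln(53/16) / ln(1.66/0.0628) = 1.1977 / 3.2746 = 0.3658
c = S₁ / A₁^z = 16 / 0.0628^0.3658 = 16 / 0.3634 = 44.03

44.0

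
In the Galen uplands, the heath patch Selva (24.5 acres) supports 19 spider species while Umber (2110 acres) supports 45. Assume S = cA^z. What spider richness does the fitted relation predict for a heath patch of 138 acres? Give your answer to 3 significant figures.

z = ln(45/19) / ln(2110/24.5) = 0.8622 / 4.4558 = 0.1935
c = 19 / 24.5^0.1935 = 19 / 1.857 = 10.23
S₃ = 10.23 × 138^0.1935 = 10.23 × 2.595 ≈ 26.55

26.5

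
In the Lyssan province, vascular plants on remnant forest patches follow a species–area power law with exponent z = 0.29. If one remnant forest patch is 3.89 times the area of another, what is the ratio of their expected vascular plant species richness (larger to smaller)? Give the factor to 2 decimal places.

1.48

S₂/S₁ = (A₂/A₁)^z = 3.89^0.29
ln(S₂/S₁) = 0.29 × ln 3.89 = 0.29 × 1.3584 = 0.3939
S₂/S₁ = e^0.3939 ≈ 1.483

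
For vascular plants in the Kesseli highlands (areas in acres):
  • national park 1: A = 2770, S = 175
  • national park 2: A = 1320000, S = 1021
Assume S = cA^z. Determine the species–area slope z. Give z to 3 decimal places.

0.286

Taking logs: ln S = ln c + z ln A, so z = (ln S₂ − ln S₁)/(ln A₂ − ln A₁).
z = ln(1021/175) / ln(1320000/2770) = ln(5.834) / ln(476.5) = 1.7638 / 6.1665 = 0.2860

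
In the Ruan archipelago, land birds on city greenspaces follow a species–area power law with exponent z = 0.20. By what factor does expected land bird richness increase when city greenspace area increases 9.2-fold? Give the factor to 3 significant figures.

S₂/S₁ = (A₂/A₁)^z = 9.2^0.2
ln(S₂/S₁) = 0.2 × ln 9.2 = 0.2 × 2.2192 = 0.4438
S₂/S₁ = e^0.4438 ≈ 1.559

1.56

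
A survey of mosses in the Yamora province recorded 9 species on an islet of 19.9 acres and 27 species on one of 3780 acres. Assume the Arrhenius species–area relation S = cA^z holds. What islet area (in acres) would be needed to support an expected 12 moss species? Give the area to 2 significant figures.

z = ln(27/9) / ln(3780/19.9) = 1.0986 / 5.2468 = 0.2094
c = 9 / 19.9^0.2094 = 9 / 1.871 = 4.811
A = (12/4.811)^(1/0.2094) ⇒ ln A = ln(2.494)/0.2094 = 4.3646
A = e^4.3646 ≈ 78.62 acres

79 acres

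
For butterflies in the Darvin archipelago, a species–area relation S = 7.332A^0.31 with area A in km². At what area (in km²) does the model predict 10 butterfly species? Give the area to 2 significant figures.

10 = 7.332 × A^0.31  ⇒  A^0.31 = 10/7.332 = 1.364
ln A = ln(1.364) / 0.31 = 0.3103 / 0.31 = 1.0011
A = e^1.0011 ≈ 2.721 km²

2.7 km²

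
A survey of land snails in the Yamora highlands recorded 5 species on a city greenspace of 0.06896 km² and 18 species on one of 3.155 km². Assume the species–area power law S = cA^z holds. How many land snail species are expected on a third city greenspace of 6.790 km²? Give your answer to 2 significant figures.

z = ln(18/5) / ln(3.155/0.06896) = 1.2809 / 3.8232 = 0.3350
c = 5 / 0.06896^0.3350 = 5 / 0.4082 = 12.25
S₃ = 12.25 × 6.79^0.3350 = 12.25 × 1.9 ≈ 23.27

23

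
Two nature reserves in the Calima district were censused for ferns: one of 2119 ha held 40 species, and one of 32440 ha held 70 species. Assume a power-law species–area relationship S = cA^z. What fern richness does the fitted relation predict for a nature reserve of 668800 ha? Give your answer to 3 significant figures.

130

z = ln(70/40) / ln(32440/2119) = 0.5596 / 2.7284 = 0.2051
c = 40 / 2119^0.2051 = 40 / 4.811 = 8.315
S₃ = 8.315 × 668800^0.2051 = 8.315 × 15.66 ≈ 130.2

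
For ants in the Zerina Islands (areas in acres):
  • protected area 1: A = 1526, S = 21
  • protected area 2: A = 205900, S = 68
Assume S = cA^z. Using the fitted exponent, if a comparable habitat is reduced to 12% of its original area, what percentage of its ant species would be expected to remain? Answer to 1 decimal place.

60.2%

z = ln(68/21) / ln(205900/1526) = 1.1750 / 4.9047 = 0.2396
S_new/S_old = (A_new/A_old)^z = 0.12^0.2396 = exp(0.2396 × -2.1203) = 0.6017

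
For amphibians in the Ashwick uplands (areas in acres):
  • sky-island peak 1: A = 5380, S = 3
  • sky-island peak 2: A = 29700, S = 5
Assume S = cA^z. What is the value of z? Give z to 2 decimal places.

Taking logs: ln S = ln c + z ln A, so z = (ln S₂ − ln S₁)/(ln A₂ − ln A₁).
z = ln(5/3) / ln(29700/5380) = ln(1.667) / ln(5.52) = 0.5108 / 1.7085 = 0.2990

0.30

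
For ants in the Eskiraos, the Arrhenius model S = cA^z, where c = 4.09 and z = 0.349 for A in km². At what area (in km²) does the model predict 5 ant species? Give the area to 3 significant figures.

5 = 4.09 × A^0.349  ⇒  A^0.349 = 5/4.09 = 1.222
ln A = ln(1.222) / 0.349 = 0.2009 / 0.349 = 0.5756
A = e^0.5756 ≈ 1.778 km²

1.78 km²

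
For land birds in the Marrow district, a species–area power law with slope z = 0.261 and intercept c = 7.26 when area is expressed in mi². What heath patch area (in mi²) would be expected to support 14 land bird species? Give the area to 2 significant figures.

14 = 7.26 × A^0.261  ⇒  A^0.261 = 14/7.26 = 1.928
ln A = ln(1.928) / 0.261 = 0.6567 / 0.261 = 2.5160
A = e^2.5160 ≈ 12.38 mi²

12 mi²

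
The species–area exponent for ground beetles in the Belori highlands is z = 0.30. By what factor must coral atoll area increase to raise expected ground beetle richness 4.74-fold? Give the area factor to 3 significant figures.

(A₂/A₁)^0.3 = 4.74, so A₂/A₁ = 4.74^(1/0.3) = 4.74^3.333
ln(A₂/A₁) = ln 4.74 / 0.3 = 1.5560 / 0.3 = 5.1868
A₂/A₁ = e^5.1868 ≈ 178.9

179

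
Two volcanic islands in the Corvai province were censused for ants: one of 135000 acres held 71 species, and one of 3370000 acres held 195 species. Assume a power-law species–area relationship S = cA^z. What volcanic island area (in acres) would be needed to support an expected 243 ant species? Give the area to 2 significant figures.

6800000 acres

z = ln(195/71) / ln(3370000/135000) = 1.0103 / 3.2174 = 0.3140
c = 71 / 135000^0.3140 = 71 / 40.83 = 1.739
A = (243/1.739)^(1/0.3140) ⇒ ln A = ln(139.8)/0.3140 = 15.7312
A = e^15.7312 ≈ 6791735 acres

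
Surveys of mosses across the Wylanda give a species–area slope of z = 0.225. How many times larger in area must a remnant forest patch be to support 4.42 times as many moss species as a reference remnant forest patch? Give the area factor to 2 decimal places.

738.83

(A₂/A₁)^0.225 = 4.42, so A₂/A₁ = 4.42^(1/0.225) = 4.42^4.444
ln(A₂/A₁) = ln 4.42 / 0.225 = 1.4861 / 0.225 = 6.6051
A₂/A₁ = e^6.6051 ≈ 738.8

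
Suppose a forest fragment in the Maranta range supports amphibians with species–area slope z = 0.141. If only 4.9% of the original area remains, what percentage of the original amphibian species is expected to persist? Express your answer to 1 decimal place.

65.4%

S_new/S_old = (A_new/A_old)^z = 0.049^0.141
= exp(0.141 × ln 0.049) = exp(0.141 × -3.0159) = exp(-0.4252) ≈ 0.6536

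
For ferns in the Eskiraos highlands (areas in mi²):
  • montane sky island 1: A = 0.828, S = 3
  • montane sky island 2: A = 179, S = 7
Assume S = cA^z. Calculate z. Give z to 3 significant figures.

Taking logs: ln S = ln c + z ln A, so z = (ln S₂ − ln S₁)/(ln A₂ − ln A₁).
z = ln(7/3) / ln(179/0.828) = ln(2.333) / ln(216.2) = 0.8473 / 5.3761 = 0.1576

0.158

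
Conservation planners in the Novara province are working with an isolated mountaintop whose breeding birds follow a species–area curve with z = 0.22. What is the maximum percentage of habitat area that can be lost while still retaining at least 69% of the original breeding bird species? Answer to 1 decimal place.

Need (A_new/A_old)^0.22 = 0.69, so A_new/A_old = 0.69^(1/0.22) = 0.69^4.545
ln(A_new/A_old) = ln 0.69 / 0.22 = -0.3711 / 0.22 = -1.6867
A_new/A_old = e^-1.6867 ≈ 0.1851
Fraction that can be lost = 1 − 0.1851 = 0.8149

81.5%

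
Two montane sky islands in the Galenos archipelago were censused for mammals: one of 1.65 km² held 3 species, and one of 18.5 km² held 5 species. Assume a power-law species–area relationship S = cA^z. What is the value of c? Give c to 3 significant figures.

2.70

z = ln(S₂/S₁) / ln(A₂/A₁) = ln(5/3) / ln(18.5/1.65) = 0.5108 / 2.4170 = 0.2113
c = S₁ / A₁^z = 3 / 1.65^0.2113 = 3 / 1.112 = 2.699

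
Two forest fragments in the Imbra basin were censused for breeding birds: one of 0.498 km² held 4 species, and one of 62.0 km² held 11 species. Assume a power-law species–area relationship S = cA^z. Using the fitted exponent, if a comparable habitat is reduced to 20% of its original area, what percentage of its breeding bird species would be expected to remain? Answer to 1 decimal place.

71.4%

z = ln(11/4) / ln(62/0.498) = 1.0116 / 4.8243 = 0.2097
S_new/S_old = (A_new/A_old)^z = 0.2^0.2097 = exp(0.2097 × -1.6094) = 0.7136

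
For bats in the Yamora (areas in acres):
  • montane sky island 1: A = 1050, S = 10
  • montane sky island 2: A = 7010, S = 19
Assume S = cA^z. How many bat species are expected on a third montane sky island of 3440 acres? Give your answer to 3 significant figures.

14.9

z = ln(19/10) / ln(7010/1050) = 0.6419 / 1.8985 = 0.3381
c = 10 / 1050^0.3381 = 10 / 10.5 = 0.9519
S₃ = 0.9519 × 3440^0.3381 = 0.9519 × 15.69 ≈ 14.94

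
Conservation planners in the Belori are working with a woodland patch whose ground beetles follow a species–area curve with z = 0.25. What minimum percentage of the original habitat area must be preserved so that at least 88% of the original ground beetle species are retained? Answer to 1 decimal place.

60.0%

Need (A_new/A_old)^0.25 = 0.88, so A_new/A_old = 0.88^(1/0.25) = 0.88^4
ln(A_new/A_old) = ln 0.88 / 0.25 = -0.1278 / 0.25 = -0.5113
A_new/A_old = e^-0.5113 ≈ 0.5997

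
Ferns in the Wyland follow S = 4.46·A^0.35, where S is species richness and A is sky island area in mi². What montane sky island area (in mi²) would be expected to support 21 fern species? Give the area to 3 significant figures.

83.7 mi²

21 = 4.46 × A^0.35  ⇒  A^0.35 = 21/4.46 = 4.709
ln A = ln(4.709) / 0.35 = 1.5494 / 0.35 = 4.4268
A = e^4.4268 ≈ 83.66 mi²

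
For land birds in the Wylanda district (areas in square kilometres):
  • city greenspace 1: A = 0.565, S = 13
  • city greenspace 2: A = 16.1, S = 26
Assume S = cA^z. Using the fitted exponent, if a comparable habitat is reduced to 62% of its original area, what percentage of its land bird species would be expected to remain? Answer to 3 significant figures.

z = ln(26/13) / ln(16.1/0.565) = 0.6931 / 3.3497 = 0.2069
S_new/S_old = (A_new/A_old)^z = 0.62^0.2069 = exp(0.2069 × -0.4780) = 0.9058

90.6%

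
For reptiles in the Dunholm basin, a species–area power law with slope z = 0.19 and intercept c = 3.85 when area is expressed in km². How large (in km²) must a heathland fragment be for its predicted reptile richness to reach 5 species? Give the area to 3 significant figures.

5 = 3.85 × A^0.19  ⇒  A^0.19 = 5/3.85 = 1.299
ln A = ln(1.299) / 0.19 = 0.2614 / 0.19 = 1.3756
A = e^1.3756 ≈ 3.957 km²

3.96 km²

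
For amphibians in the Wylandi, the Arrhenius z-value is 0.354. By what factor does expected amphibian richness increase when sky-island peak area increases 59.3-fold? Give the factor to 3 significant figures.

4.24

S₂/S₁ = (A₂/A₁)^z = 59.3^0.354
ln(S₂/S₁) = 0.354 × ln 59.3 = 0.354 × 4.0826 = 1.4452
S₂/S₁ = e^1.4452 ≈ 4.243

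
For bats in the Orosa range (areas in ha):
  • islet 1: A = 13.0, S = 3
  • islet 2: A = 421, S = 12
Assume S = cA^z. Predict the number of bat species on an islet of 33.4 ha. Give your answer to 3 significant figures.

z = ln(12/3) / ln(421/13) = 1.3863 / 3.4777 = 0.3986
c = 3 / 13^0.3986 = 3 / 2.78 = 1.079
S₃ = 1.079 × 33.4^0.3986 = 1.079 × 4.05 ≈ 4.37

4.37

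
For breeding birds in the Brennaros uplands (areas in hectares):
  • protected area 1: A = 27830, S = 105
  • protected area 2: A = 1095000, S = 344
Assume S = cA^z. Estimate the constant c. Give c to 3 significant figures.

z = ln(S₂/S₁) / ln(A₂/A₁) = ln(344/105) / ln(1095000/27830) = 1.1867 / 3.6724 = 0.3231
c = S₁ / A₁^z = 105 / 27830^0.3231 = 105 / 27.3 = 3.846

3.85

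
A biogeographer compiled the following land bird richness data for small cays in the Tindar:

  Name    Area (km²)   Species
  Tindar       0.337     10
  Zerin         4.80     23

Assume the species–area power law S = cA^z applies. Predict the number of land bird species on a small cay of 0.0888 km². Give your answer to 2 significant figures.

z = ln(23/10) / ln(4.8/0.337) = 0.8329 / 2.6563 = 0.3136
c = 10 / 0.337^0.3136 = 10 / 0.711 = 14.06
S₃ = 14.06 × 0.0888^0.3136 = 14.06 × 0.468 ≈ 6.582

6.6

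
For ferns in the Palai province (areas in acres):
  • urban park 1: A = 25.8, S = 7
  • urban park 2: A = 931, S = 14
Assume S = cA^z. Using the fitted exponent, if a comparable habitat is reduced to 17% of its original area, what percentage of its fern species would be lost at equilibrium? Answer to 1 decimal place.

z = ln(14/7) / ln(931/25.8) = 0.6931 / 3.5859 = 0.1933
S_new/S_old = (A_new/A_old)^z = 0.17^0.1933 = exp(0.1933 × -1.7720) = 0.71
Fraction lost = 1 − 0.71 = 0.29

29.0%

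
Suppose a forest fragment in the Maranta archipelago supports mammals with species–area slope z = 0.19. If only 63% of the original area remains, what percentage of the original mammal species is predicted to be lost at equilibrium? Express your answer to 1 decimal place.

8.4%

S_new/S_old = (A_new/A_old)^z = 0.63^0.19
= exp(0.19 × ln 0.63) = exp(0.19 × -0.4620) = exp(-0.0878) ≈ 0.916
Fraction lost = 1 − 0.916 = 0.08404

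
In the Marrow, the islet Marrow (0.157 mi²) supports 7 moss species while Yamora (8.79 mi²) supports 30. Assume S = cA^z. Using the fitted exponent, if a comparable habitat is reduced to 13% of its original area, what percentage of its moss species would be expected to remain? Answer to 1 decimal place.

47.8%

z = ln(30/7) / ln(8.79/0.157) = 1.4553 / 4.0251 = 0.3616
S_new/S_old = (A_new/A_old)^z = 0.13^0.3616 = exp(0.3616 × -2.0402) = 0.4782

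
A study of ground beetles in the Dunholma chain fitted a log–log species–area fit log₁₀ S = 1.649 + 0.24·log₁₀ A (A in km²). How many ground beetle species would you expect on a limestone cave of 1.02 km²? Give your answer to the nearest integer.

S = 44.57 × 1.02^0.24 = 44.57 × 1.005 ≈ 44.78

45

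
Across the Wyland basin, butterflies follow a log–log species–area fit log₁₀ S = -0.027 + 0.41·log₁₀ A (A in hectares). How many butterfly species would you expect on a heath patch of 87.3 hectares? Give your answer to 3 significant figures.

5.87

S = 0.9397 × 87.3^0.41
ln S = ln 0.9397 + 0.41 × ln 87.3 = -0.0622 + 0.41 × 4.4694 = 1.7703
S = e^1.7703 ≈ 5.872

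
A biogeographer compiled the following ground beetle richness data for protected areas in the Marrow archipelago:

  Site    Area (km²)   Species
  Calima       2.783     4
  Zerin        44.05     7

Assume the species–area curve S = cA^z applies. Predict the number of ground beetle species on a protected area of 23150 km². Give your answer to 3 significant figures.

z = ln(7/4) / ln(44.05/2.783) = 0.5596 / 2.7618 = 0.2026
c = 4 / 2.783^0.2026 = 4 / 1.23 = 3.251
S₃ = 3.251 × 23150^0.2026 = 3.251 × 7.663 ≈ 24.91

24.9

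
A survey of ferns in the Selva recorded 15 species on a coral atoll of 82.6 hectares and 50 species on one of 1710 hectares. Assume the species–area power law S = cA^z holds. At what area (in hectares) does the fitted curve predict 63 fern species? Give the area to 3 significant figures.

z = ln(50/15) / ln(1710/82.6) = 1.2040 / 3.0302 = 0.3973
c = 15 / 82.6^0.3973 = 15 / 5.776 = 2.597
A = (63/2.597)^(1/0.3973) ⇒ ln A = ln(24.26)/0.3973 = 8.0259
A = e^8.0259 ≈ 3059 hectares

3060 hectares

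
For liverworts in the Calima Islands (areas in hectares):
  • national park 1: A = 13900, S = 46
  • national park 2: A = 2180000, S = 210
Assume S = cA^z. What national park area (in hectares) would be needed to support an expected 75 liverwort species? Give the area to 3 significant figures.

70800 hectares

z = ln(210/46) / ln(2180000/13900) = 1.5185 / 5.0552 = 0.3004
c = 46 / 13900^0.3004 = 46 / 17.56 = 2.62
A = (75/2.62)^(1/0.3004) ⇒ ln A = ln(28.63)/0.3004 = 11.1671
A = e^11.1671 ≈ 70763 hectares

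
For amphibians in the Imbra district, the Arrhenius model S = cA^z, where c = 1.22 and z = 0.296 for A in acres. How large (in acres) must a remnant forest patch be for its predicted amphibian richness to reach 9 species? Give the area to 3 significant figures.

9 = 1.22 × A^0.296  ⇒  A^0.296 = 9/1.22 = 7.377
ln A = ln(7.377) / 0.296 = 1.9984 / 0.296 = 6.7513
A = e^6.7513 ≈ 855.1 acres

855 acres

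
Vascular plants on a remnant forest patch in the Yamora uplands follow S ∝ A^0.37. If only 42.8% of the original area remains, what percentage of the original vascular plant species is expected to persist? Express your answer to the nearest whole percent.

S_new/S_old = (A_new/A_old)^z = 0.428^0.37
= exp(0.37 × ln 0.428) = exp(0.37 × -0.8486) = exp(-0.3140) ≈ 0.7305

73%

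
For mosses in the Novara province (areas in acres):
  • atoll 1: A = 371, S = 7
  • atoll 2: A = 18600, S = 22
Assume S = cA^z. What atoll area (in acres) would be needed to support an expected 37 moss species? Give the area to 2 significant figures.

110000 acres

z = ln(22/7) / ln(18600/371) = 1.1451 / 3.9147 = 0.2925
c = 7 / 371^0.2925 = 7 / 5.644 = 1.24
A = (37/1.24)^(1/0.2925) ⇒ ln A = ln(29.83)/0.2925 = 11.6081
A = e^11.6081 ≈ 109990 acres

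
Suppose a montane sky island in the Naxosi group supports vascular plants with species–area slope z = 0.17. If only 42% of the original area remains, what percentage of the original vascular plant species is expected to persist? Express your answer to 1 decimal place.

86.3%

S_new/S_old = (A_new/A_old)^z = 0.42^0.17
= exp(0.17 × ln 0.42) = exp(0.17 × -0.8675) = exp(-0.1475) ≈ 0.8629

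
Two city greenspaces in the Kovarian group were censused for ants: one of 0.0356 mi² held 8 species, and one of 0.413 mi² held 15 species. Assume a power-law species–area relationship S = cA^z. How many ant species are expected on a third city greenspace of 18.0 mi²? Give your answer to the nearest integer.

z = ln(15/8) / ln(0.413/0.0356) = 0.6286 / 2.4511 = 0.2565
c = 8 / 0.0356^0.2565 = 8 / 0.4251 = 18.82
S₃ = 18.82 × 18^0.2565 = 18.82 × 2.099 ≈ 39.49

39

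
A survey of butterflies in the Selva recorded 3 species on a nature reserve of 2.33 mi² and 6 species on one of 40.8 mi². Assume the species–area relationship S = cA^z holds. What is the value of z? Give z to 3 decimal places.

0.242

Taking logs: ln S = ln c + z ln A, so z = (ln S₂ − ln S₁)/(ln A₂ − ln A₁).
z = ln(6/3) / ln(40.8/2.33) = ln(2) / ln(17.51) = 0.6931 / 2.8628 = 0.2421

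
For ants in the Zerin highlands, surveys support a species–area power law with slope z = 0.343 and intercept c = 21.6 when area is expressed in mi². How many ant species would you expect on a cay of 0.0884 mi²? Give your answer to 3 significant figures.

S = 21.6 × 0.0884^0.343
ln S = ln 21.6 + 0.343 × ln 0.0884 = 3.0727 + 0.343 × -2.4259 = 2.2406
S = e^2.2406 ≈ 9.399

9.40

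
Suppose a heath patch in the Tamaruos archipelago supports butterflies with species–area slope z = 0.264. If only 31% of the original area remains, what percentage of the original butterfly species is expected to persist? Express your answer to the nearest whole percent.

73%

S_new/S_old = (A_new/A_old)^z = 0.31^0.264
= exp(0.264 × ln 0.31) = exp(0.264 × -1.1712) = exp(-0.3092) ≈ 0.734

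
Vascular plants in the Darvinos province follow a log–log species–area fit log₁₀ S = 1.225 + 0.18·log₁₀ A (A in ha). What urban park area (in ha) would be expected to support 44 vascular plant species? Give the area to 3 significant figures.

211 ha

44 = 16.79 × A^0.18  ⇒  A^0.18 = 44/16.79 = 2.621
ln A = ln(2.621) / 0.18 = 0.9635 / 0.18 = 5.3529
A = e^5.3529 ≈ 211.2 ha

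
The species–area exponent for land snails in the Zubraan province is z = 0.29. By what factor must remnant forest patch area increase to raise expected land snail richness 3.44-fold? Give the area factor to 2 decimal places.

70.83

(A₂/A₁)^0.29 = 3.44, so A₂/A₁ = 3.44^(1/0.29) = 3.44^3.448
ln(A₂/A₁) = ln 3.44 / 0.29 = 1.2355 / 0.29 = 4.2602
A₂/A₁ = e^4.2602 ≈ 70.83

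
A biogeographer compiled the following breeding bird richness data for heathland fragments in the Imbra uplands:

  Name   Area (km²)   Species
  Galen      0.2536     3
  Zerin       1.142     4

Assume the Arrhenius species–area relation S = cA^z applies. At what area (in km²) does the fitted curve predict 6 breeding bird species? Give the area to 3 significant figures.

z = ln(4/3) / ln(1.142/0.2536) = 0.2877 / 1.5048 = 0.1912
c = 3 / 0.2536^0.1912 = 3 / 0.7693 = 3.9
A = (6/3.9)^(1/0.1912) ⇒ ln A = ln(1.539)/0.1912 = 2.2536
A = e^2.2536 ≈ 9.522 km²

9.52 km²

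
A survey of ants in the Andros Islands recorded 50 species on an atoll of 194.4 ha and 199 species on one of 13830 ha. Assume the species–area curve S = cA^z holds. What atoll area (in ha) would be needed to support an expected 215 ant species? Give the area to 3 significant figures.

17600 ha

z = ln(199/50) / ln(13830/194.4) = 1.3813 / 4.2647 = 0.3239
c = 50 / 194.4^0.3239 = 50 / 5.512 = 9.072
A = (215/9.072)^(1/0.3239) ⇒ ln A = ln(23.7)/0.3239 = 9.7734
A = e^9.7734 ≈ 17560 ha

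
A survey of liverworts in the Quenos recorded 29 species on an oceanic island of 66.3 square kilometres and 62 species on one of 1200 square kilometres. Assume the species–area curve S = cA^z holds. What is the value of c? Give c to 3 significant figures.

z = ln(S₂/S₁) / ln(A₂/A₁) = ln(62/29) / ln(1200/66.3) = 0.7598 / 2.8959 = 0.2624
c = S₁ / A₁^z = 29 / 66.3^0.2624 = 29 / 3.006 = 9.648

9.65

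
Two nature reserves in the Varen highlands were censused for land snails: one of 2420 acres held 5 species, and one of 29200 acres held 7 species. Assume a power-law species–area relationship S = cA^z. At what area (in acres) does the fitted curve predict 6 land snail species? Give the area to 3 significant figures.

z = ln(7/5) / ln(29200/2420) = 0.3365 / 2.4904 = 0.1351
c = 5 / 2420^0.1351 = 5 / 2.865 = 1.745
A = (6/1.745)^(1/0.1351) ⇒ ln A = ln(3.438)/0.1351 = 9.1410
A = e^9.1410 ≈ 9330 acres

9330 acres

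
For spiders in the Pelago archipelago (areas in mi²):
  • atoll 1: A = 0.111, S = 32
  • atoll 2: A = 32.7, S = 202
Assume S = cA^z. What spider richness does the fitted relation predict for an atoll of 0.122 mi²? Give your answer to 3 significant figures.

z = ln(202/32) / ln(32.7/0.111) = 1.8425 / 5.6856 = 0.3241
c = 32 / 0.111^0.3241 = 32 / 0.4905 = 65.24
S₃ = 65.24 × 0.122^0.3241 = 65.24 × 0.5057 ≈ 33

33.0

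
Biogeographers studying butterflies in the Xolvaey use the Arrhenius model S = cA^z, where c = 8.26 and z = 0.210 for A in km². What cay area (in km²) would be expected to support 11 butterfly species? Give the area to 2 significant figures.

11 = 8.26 × A^0.21  ⇒  A^0.21 = 11/8.26 = 1.332
ln A = ln(1.332) / 0.21 = 0.2865 / 0.21 = 1.3641
A = e^1.3641 ≈ 3.912 km²

3.9 km²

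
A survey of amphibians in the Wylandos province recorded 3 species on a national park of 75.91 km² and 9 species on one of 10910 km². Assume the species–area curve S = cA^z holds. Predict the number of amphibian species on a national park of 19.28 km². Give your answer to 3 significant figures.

z = ln(9/3) / ln(10910/75.91) = 1.0986 / 4.9679 = 0.2211
c = 3 / 75.91^0.2211 = 3 / 2.605 = 1.152
S₃ = 1.152 × 19.28^0.2211 = 1.152 × 1.924 ≈ 2.216

2.22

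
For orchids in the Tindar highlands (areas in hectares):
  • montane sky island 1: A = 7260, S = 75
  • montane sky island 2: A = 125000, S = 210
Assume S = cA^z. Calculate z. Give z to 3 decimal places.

Taking logs: ln S = ln c + z ln A, so z = (ln S₂ − ln S₁)/(ln A₂ − ln A₁).
z = ln(210/75) / ln(125000/7260) = ln(2.8) / ln(17.22) = 1.0296 / 2.8459 = 0.3618

0.362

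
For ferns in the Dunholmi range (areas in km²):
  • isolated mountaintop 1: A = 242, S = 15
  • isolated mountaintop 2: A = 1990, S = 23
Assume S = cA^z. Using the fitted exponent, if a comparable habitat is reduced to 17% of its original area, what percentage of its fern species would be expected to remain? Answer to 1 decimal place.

z = ln(23/15) / ln(1990/242) = 0.4274 / 2.1070 = 0.2029
S_new/S_old = (A_new/A_old)^z = 0.17^0.2029 = exp(0.2029 × -1.7720) = 0.698

69.8%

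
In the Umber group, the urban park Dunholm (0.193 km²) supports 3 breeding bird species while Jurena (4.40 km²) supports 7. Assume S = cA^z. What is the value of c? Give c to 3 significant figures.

4.69

z = ln(S₂/S₁) / ln(A₂/A₁) = ln(7/3) / ln(4.4/0.193) = 0.8473 / 3.1267 = 0.2710
c = S₁ / A₁^z = 3 / 0.193^0.2710 = 3 / 0.6403 = 4.685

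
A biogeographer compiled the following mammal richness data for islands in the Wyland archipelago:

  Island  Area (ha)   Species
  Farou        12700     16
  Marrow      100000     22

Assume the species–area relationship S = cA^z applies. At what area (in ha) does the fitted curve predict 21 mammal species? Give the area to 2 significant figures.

74000 ha

z = ln(22/16) / ln(100000/12700) = 0.3185 / 2.0636 = 0.1543
c = 16 / 12700^0.1543 = 16 / 4.298 = 3.722
A = (21/3.722)^(1/0.1543) ⇒ ln A = ln(5.642)/0.1543 = 11.2115
A = e^11.2115 ≈ 73975 ha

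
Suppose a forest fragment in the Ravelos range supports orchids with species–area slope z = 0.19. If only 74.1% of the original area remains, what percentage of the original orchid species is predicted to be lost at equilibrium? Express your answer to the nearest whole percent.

6%

S_new/S_old = (A_new/A_old)^z = 0.741^0.19
= exp(0.19 × ln 0.741) = exp(0.19 × -0.2998) = exp(-0.0570) ≈ 0.9446
Fraction lost = 1 − 0.9446 = 0.05536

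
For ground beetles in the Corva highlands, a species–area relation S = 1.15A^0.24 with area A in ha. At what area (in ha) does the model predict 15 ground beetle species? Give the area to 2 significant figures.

15 = 1.15 × A^0.24  ⇒  A^0.24 = 15/1.15 = 13.04
ln A = ln(13.04) / 0.24 = 2.5683 / 0.24 = 10.7012
A = e^10.7012 ≈ 44409 ha

44000 ha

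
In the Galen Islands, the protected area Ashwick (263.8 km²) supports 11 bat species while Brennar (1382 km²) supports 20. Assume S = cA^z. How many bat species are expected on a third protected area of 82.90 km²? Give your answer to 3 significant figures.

z = ln(20/11) / ln(1382/263.8) = 0.5978 / 1.6561 = 0.3610
c = 11 / 263.8^0.3610 = 11 / 7.483 = 1.47
S₃ = 1.47 × 82.9^0.3610 = 1.47 × 4.927 ≈ 7.243

7.24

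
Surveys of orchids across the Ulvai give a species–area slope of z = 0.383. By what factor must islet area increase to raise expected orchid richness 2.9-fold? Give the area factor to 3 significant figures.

16.1

(A₂/A₁)^0.383 = 2.9, so A₂/A₁ = 2.9^(1/0.383) = 2.9^2.611
ln(A₂/A₁) = ln 2.9 / 0.383 = 1.0647 / 0.383 = 2.7799
A₂/A₁ = e^2.7799 ≈ 16.12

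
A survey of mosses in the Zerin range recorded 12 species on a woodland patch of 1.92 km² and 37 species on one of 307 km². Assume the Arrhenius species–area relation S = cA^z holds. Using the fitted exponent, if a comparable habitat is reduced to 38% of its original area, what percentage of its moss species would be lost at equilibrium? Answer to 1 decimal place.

19.3%

z = ln(37/12) / ln(307/1.92) = 1.1260 / 5.0745 = 0.2219
S_new/S_old = (A_new/A_old)^z = 0.38^0.2219 = exp(0.2219 × -0.9676) = 0.8068
Fraction lost = 1 − 0.8068 = 0.1932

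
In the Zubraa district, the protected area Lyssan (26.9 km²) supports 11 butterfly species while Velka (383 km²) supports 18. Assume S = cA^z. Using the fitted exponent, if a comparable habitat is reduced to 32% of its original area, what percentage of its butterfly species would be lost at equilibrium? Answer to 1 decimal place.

19.0%

z = ln(18/11) / ln(383/26.9) = 0.4925 / 2.6559 = 0.1854
S_new/S_old = (A_new/A_old)^z = 0.32^0.1854 = exp(0.1854 × -1.1394) = 0.8095
Fraction lost = 1 − 0.8095 = 0.1905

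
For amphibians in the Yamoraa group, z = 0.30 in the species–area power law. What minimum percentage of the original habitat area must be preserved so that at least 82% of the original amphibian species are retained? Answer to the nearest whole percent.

52%

Need (A_new/A_old)^0.3 = 0.82, so A_new/A_old = 0.82^(1/0.3) = 0.82^3.333
ln(A_new/A_old) = ln 0.82 / 0.3 = -0.1985 / 0.3 = -0.6615
A_new/A_old = e^-0.6615 ≈ 0.5161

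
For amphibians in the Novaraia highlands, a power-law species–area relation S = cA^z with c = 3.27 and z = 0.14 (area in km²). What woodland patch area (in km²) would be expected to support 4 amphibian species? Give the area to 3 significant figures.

4.22 km²

4 = 3.27 × A^0.14  ⇒  A^0.14 = 4/3.27 = 1.223
ln A = ln(1.223) / 0.14 = 0.2015 / 0.14 = 1.4393
A = e^1.4393 ≈ 4.218 km²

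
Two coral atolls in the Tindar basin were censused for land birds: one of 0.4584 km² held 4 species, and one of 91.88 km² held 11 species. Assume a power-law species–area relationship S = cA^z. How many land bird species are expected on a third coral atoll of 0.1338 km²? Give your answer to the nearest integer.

z = ln(11/4) / ln(91.88/0.4584) = 1.0116 / 5.3005 = 0.1909
c = 4 / 0.4584^0.1909 = 4 / 0.8617 = 4.642
S₃ = 4.642 × 0.1338^0.1909 = 4.642 × 0.6812 ≈ 3.162

3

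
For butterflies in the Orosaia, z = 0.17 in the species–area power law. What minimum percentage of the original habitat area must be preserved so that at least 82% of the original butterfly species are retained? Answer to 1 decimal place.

31.1%

Need (A_new/A_old)^0.17 = 0.82, so A_new/A_old = 0.82^(1/0.17) = 0.82^5.882
ln(A_new/A_old) = ln 0.82 / 0.17 = -0.1985 / 0.17 = -1.1674
A_new/A_old = e^-1.1674 ≈ 0.3112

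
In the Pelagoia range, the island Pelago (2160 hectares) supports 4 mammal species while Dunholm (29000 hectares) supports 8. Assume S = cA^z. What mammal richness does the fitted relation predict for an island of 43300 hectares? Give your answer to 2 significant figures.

z = ln(8/4) / ln(29000/2160) = 0.6931 / 2.5972 = 0.2669
c = 4 / 2160^0.2669 = 4 / 7.761 = 0.5154
S₃ = 0.5154 × 43300^0.2669 = 0.5154 × 17.27 ≈ 8.903

8.9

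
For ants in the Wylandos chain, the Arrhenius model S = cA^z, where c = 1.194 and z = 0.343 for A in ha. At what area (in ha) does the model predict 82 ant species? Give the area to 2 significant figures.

82 = 1.194 × A^0.343  ⇒  A^0.343 = 82/1.194 = 68.68
ln A = ln(68.68) / 0.343 = 4.2294 / 0.343 = 12.3306
A = e^12.3306 ≈ 226532 ha

230000 ha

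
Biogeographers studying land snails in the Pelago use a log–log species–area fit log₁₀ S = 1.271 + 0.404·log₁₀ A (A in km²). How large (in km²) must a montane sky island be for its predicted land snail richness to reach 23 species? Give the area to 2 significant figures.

23 = 18.66 × A^0.404  ⇒  A^0.404 = 23/18.66 = 1.232
ln A = ln(1.232) / 0.404 = 0.2089 / 0.404 = 0.5171
A = e^0.5171 ≈ 1.677 km²

1.7 km²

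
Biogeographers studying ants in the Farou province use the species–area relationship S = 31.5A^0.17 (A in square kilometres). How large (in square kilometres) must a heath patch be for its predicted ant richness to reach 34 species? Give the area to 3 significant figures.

34 = 31.5 × A^0.17  ⇒  A^0.17 = 34/31.5 = 1.079
ln A = ln(1.079) / 0.17 = 0.0764 / 0.17 = 0.4493
A = e^0.4493 ≈ 1.567 square kilometres

1.57 square kilometres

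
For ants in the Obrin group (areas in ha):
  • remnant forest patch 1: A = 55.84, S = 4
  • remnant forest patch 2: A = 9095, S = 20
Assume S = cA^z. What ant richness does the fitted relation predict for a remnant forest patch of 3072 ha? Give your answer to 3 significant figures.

14.2

z = ln(20/4) / ln(9095/55.84) = 1.6094 / 5.0930 = 0.3160
c = 4 / 55.84^0.3160 = 4 / 3.565 = 1.122
S₃ = 1.122 × 3072^0.3160 = 1.122 × 12.65 ≈ 14.19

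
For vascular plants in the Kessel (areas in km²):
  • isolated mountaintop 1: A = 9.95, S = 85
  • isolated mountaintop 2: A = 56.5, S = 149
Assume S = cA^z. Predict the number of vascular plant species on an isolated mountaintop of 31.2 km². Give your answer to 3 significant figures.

123

z = ln(149/85) / ln(56.5/9.95) = 0.5613 / 1.7367 = 0.3232
c = 85 / 9.95^0.3232 = 85 / 2.101 = 40.45
S₃ = 40.45 × 31.2^0.3232 = 40.45 × 3.04 ≈ 123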